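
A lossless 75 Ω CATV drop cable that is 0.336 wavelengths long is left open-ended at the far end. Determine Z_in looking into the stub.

Z_in ≈ +j45 Ω

βl = 2π × 0.336 = 121°
tan(βl) = -1.67
For an open-ended stub, Z_in = −jZ_0·cot(βl) = −jZ_0/tan(βl)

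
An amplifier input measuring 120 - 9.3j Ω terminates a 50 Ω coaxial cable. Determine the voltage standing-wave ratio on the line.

Γ = (Z_L − Z_0)/(Z_L + Z_0) = (70 − j9.3)/(170 − j9.3)
|Γ| = 70.6/170 = 0.415
VSWR = (1 + |Γ|)/(1 − |Γ|) = 1.41/0.585

VSWR ≈ 2.42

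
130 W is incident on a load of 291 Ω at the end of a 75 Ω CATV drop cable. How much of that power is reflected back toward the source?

P_reflected ≈ 45.3 W

Γ = (291 − 75)/(291 + 75) = 0.59
|Γ|² = 0.348
P_refl = |Γ|²·P_inc = 45.3 W, P_del = (1 − |Γ|²)·P_inc = 84.7 W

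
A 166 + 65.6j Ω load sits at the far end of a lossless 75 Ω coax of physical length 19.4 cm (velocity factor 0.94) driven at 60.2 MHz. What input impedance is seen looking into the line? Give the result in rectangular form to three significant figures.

Z_in ≈ 190 − j34.4 Ω

λ = v/f = 0.94·c / 60.2 MHz = 4.68 m
βl = 2π·l/λ = 2π × 0.0414 = 14.9°
tan(βl) = tan(14.9°) = 0.266
Z_in = Z_0·(Z_L + jZ_0·tanβl)/(Z_0 + jZ_L·tanβl)
     = 75·(166 + j85.6)/(57.5 + j44.2)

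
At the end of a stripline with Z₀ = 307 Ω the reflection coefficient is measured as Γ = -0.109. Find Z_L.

Z_L ≈ 247 Ω

Z_L = Z_0·(1 + Γ)/(1 − Γ) = 307·(0.891)/(1.11)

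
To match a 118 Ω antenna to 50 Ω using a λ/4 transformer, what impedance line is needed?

Z_qwt = √(Z_0·R_L) = √(50 × 118) = √5900

Z_qwt ≈ 76.8 Ω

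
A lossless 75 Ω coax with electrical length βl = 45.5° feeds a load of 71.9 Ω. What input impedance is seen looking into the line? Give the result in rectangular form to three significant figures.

tan(βl) = tan(45.5°) = 1.02
Z_in = Z_0·(Z_L + jZ_0·tanβl)/(Z_0 + jZ_L·tanβl)
     = 75·(71.9 + j76.3)/(75 + j73.2)

Z_in ≈ 75 + j3.17 Ω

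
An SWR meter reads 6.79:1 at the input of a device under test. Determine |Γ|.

|Γ| = (S − 1)/(S + 1) = (6.79 − 1)/(6.79 + 1) = 5.79/7.79

|Γ| ≈ 0.743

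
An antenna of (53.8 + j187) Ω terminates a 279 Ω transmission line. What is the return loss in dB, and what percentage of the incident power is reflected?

Γ = (-225.2 + j187)/(332.8 + j187), |Γ| = 0.767
RL = −20·log₁₀(0.767) = 2.31 dB
P_refl/P_inc = |Γ|² = 0.588

RL ≈ 2.31 dB; 58.8% of incident power reflected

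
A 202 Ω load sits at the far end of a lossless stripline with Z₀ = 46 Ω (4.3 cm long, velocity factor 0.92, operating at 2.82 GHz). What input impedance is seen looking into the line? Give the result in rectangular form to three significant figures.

Z_in ≈ 57.2 + j82.3 Ω

λ = v/f = 0.92·c / 2.82 GHz = 0.0979 m
βl = 2π·l/λ = 2π × 0.439 = 158°
tan(βl) = tan(158°) = -0.401
Z_in = Z_0·(Z_L + jZ_0·tanβl)/(Z_0 + jZ_L·tanβl)
     = 46·(202 − j18.4)/(46 − j80.9)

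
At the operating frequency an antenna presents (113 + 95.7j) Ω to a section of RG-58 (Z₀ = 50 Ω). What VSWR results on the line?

Γ = (Z_L − Z_0)/(Z_L + Z_0) = (63 + j95.7)/(163 + j95.7)
|Γ| = 115/189 = 0.606
VSWR = (1 + |Γ|)/(1 − |Γ|) = 1.61/0.394

VSWR ≈ 4.08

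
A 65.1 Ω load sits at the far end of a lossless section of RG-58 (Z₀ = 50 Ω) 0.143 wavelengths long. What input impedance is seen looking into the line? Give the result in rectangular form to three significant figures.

βl = 2π × 0.143 = 51.5°
tan(βl) = tan(51.5°) = 1.26
Z_in = Z_0·(Z_L + jZ_0·tanβl)/(Z_0 + jZ_L·tanβl)
     = 50·(65.1 + j62.8)/(50 + j81.8)

Z_in ≈ 45.7 − j11.9 Ω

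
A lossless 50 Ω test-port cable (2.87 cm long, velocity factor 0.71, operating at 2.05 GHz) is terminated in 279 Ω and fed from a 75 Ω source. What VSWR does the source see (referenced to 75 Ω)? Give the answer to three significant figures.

λ = v/f = 0.71·c / 2.05 GHz = 0.104 m
βl = 2π·l/λ = 2π × 0.276 = 99.4°
tan(βl) = -6.01
Z_in = Z_0·(Z_L + jZ_0·tanβl)/(Z_0 + jZ_L·tanβl) = 9.2 + j8.04 Ω
Γ_s = (Z_in − Z_s)/(Z_in + Z_s) = (-65.8 + j8.04)/(84.2 + j8.04), |Γ_s| = 0.784
VSWR = (1 + |Γ_s|)/(1 − |Γ_s|)

VSWR ≈ 8.25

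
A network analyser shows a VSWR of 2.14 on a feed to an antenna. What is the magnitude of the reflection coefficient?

|Γ| = (S − 1)/(S + 1) = (2.14 − 1)/(2.14 + 1) = 1.14/3.14

|Γ| ≈ 0.363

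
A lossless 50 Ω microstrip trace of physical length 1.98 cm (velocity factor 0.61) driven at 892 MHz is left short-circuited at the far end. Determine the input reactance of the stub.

X_in ≈ 34.7 Ω (inductive)

λ = v/f = 0.61·c / 892 MHz = 0.205 m
βl = 2π·l/λ = 2π × 0.0965 = 34.7°
tan(βl) = 0.694
For a short-circuited stub, Z_in = jZ_0·tan(βl)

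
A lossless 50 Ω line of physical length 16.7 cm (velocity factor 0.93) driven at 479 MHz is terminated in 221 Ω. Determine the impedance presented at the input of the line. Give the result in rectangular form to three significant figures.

λ = v/f = 0.93·c / 479 MHz = 0.582 m
βl = 2π·l/λ = 2π × 0.287 = 103°
tan(βl) = tan(103°) = -4.26
Z_in = Z_0·(Z_L + jZ_0·tanβl)/(Z_0 + jZ_L·tanβl)
     = 50·(221 − j213)/(50 − j941)

Z_in ≈ 11.9 + j11.1 Ω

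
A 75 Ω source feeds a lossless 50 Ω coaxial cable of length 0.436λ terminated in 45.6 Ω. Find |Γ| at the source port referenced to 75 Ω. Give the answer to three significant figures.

|Γ| ≈ 0.233

βl = 2π × 0.436 = 157°
tan(βl) = -0.425
Z_in = Z_0·(Z_L + jZ_0·tanβl)/(Z_0 + jZ_L·tanβl) = 46.8 − j3.11 Ω
Γ_s = (Z_in − Z_s)/(Z_in + Z_s) = (-28.2 − j3.11)/(122 − j3.11), |Γ_s| = 0.233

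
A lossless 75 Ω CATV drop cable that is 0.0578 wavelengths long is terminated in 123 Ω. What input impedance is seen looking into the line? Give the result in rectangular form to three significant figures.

Z_in ≈ 101 − j34.7 Ω

βl = 2π × 0.0578 = 20.8°
tan(βl) = tan(20.8°) = 0.38
Z_in = Z_0·(Z_L + jZ_0·tanβl)/(Z_0 + jZ_L·tanβl)
     = 75·(123 + j28.5)/(75 + j46.7)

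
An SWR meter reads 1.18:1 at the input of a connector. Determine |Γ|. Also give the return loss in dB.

|Γ| ≈ 0.0826; return loss ≈ 21.7 dB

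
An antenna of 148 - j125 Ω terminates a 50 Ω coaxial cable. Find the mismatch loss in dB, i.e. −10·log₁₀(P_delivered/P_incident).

Γ = (98 − j125)/(198 − j125), |Γ| = 0.678
|Γ|² = 0.46, so P_del/P_inc = 1 − |Γ|² = 0.54
ML = −10·log₁₀(1 − |Γ|²)

mismatch loss ≈ 2.68 dB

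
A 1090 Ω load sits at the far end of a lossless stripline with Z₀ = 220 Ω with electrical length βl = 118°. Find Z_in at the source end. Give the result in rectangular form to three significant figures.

Z_in ≈ 56.3 + j111 Ω

tan(βl) = tan(118°) = -1.88
Z_in = Z_0·(Z_L + jZ_0·tanβl)/(Z_0 + jZ_L·tanβl)
     = 220·(1090 − j414)/(220 − j2050)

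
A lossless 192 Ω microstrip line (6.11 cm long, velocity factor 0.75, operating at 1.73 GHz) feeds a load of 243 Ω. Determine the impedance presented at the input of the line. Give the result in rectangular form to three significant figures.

λ = v/f = 0.75·c / 1.73 GHz = 0.13 m
βl = 2π·l/λ = 2π × 0.47 = 169°
tan(βl) = tan(169°) = -0.192
Z_in = Z_0·(Z_L + jZ_0·tanβl)/(Z_0 + jZ_L·tanβl)
     = 192·(243 − j36.9)/(192 − j46.7)

Z_in ≈ 238 + j21 Ω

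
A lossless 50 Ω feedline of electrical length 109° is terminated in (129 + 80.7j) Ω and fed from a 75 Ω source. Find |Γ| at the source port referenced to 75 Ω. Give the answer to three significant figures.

tan(βl) = -2.9
Z_in = Z_0·(Z_L + jZ_0·tanβl)/(Z_0 + jZ_L·tanβl) = 13.8 + j6.78 Ω
Γ_s = (Z_in − Z_s)/(Z_in + Z_s) = (-61.2 + j6.78)/(88.8 + j6.78), |Γ_s| = 0.692

|Γ| ≈ 0.692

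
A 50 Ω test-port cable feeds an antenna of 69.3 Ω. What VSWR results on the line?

Γ = (69.3 − 50)/(69.3 + 50) = 0.162
VSWR = (1 + 0.162)/(1 − 0.162)

VSWR ≈ 1.39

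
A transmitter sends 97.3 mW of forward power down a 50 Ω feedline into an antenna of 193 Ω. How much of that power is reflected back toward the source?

Γ = (193 − 50)/(193 + 50) = 0.588
|Γ|² = 0.346
P_refl = |Γ|²·P_inc = 33.7 mW, P_del = (1 − |Γ|²)·P_inc = 63.6 mW

P_reflected ≈ 33.7 mW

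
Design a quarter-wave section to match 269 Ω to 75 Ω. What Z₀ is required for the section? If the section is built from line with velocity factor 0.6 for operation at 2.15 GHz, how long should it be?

Z_qwt ≈ 142 Ω; length ≈ 2.09 cm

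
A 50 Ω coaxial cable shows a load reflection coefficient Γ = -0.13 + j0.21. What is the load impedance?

Z_L = Z_0·(1 + Γ)/(1 − Γ) = 50·(0.87 + j0.21)/(1.13 − j0.21)

Z_L ≈ 35.5 + j15.9 Ω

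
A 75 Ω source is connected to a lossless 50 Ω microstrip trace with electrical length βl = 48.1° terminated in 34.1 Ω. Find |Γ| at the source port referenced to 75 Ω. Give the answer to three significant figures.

|Γ| ≈ 0.261

tan(βl) = 1.11
Z_in = Z_0·(Z_L + jZ_0·tanβl)/(Z_0 + jZ_L·tanβl) = 48.5 + j18.9 Ω
Γ_s = (Z_in − Z_s)/(Z_in + Z_s) = (-26.5 + j18.9)/(123 + j18.9), |Γ_s| = 0.261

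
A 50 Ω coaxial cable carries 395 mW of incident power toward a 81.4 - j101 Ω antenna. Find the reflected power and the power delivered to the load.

P_reflected ≈ 161 mW; P_delivered ≈ 234 mW

|Γ| = |(31.4 − j101)/(131.4 − j101)| = 0.638
|Γ|² = 0.407
P_refl = |Γ|²·P_inc = 161 mW, P_del = (1 − |Γ|²)·P_inc = 234 mW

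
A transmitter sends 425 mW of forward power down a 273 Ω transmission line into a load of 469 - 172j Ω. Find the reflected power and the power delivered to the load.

P_reflected ≈ 49.8 mW; P_delivered ≈ 375 mW

|Γ| = |(196 − j172)/(742 − j172)| = 0.342
|Γ|² = 0.117
P_refl = |Γ|²·P_inc = 49.8 mW, P_del = (1 − |Γ|²)·P_inc = 375 mW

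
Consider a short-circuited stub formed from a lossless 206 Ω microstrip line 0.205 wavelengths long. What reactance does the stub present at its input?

βl = 2π × 0.205 = 73.8°
tan(βl) = 3.44
For a short-circuited stub, Z_in = jZ_0·tan(βl)

X_in ≈ 709 Ω (inductive)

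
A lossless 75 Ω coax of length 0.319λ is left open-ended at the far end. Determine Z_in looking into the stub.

βl = 2π × 0.319 = 115°
tan(βl) = -2.16
For an open-ended stub, Z_in = −jZ_0·cot(βl) = −jZ_0/tan(βl)

Z_in ≈ +j34.7 Ω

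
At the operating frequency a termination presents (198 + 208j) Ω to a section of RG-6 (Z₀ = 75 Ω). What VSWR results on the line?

Γ = (Z_L − Z_0)/(Z_L + Z_0) = (123 + j208)/(273 + j208)
|Γ| = 242/343 = 0.704
VSWR = (1 + |Γ|)/(1 − |Γ|) = 1.7/0.296

VSWR ≈ 5.76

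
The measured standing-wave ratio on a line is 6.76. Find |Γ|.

|Γ| = (S − 1)/(S + 1) = (6.76 − 1)/(6.76 + 1) = 5.76/7.76

|Γ| ≈ 0.742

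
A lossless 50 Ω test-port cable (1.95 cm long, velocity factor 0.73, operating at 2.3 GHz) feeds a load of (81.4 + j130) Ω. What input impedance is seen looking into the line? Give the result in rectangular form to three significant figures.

Z_in ≈ 11.1 − j30.3 Ω

λ = v/f = 0.73·c / 2.3 GHz = 0.0952 m
βl = 2π·l/λ = 2π × 0.205 = 73.7°
tan(βl) = tan(73.7°) = 3.43
Z_in = Z_0·(Z_L + jZ_0·tanβl)/(Z_0 + jZ_L·tanβl)
     = 50·(81.4 + j301)/(-395 + j279)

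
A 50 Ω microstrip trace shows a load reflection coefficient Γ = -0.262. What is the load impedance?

Z_L ≈ 29.2 Ω

Z_L = Z_0·(1 + Γ)/(1 − Γ) = 50·(0.738)/(1.26)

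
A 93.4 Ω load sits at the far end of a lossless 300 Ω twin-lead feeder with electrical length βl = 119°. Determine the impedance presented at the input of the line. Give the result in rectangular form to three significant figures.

tan(βl) = tan(119°) = -1.8
Z_in = Z_0·(Z_L + jZ_0·tanβl)/(Z_0 + jZ_L·tanβl)
     = 300·(93.4 − j541)/(300 − j168)

Z_in ≈ 302 − j372 Ω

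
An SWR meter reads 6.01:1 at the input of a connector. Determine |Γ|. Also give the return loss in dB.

|Γ| ≈ 0.715; return loss ≈ 2.92 dB

|Γ| = (S − 1)/(S + 1) = (6.01 − 1)/(6.01 + 1) = 5.01/7.01
RL = −20·log₁₀|Γ| = −20·log₁₀(0.715)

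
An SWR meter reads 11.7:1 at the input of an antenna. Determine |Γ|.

|Γ| = (S − 1)/(S + 1) = (11.7 − 1)/(11.7 + 1) = 10.7/12.7

|Γ| ≈ 0.843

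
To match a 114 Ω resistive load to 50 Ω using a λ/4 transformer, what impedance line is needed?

Z_qwt ≈ 75.5 Ω

Z_qwt = √(Z_0·R_L) = √(50 × 114) = √5700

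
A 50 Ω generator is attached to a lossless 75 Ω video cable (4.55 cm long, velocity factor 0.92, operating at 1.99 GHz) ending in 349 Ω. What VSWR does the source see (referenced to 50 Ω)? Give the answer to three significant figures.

λ = v/f = 0.92·c / 1.99 GHz = 0.139 m
βl = 2π·l/λ = 2π × 0.328 = 118°
tan(βl) = -1.87
Z_in = Z_0·(Z_L + jZ_0·tanβl)/(Z_0 + jZ_L·tanβl) = 20.4 + j37.7 Ω
Γ_s = (Z_in − Z_s)/(Z_in + Z_s) = (-29.6 + j37.7)/(70.4 + j37.7), |Γ_s| = 0.6
VSWR = (1 + |Γ_s|)/(1 − |Γ_s|)

VSWR ≈ 3.99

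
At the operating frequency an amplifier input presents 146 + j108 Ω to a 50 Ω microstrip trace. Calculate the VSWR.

Γ = (Z_L − Z_0)/(Z_L + Z_0) = (96 + j108)/(196 + j108)
|Γ| = 144/224 = 0.646
VSWR = (1 + |Γ|)/(1 − |Γ|) = 1.65/0.354

VSWR ≈ 4.64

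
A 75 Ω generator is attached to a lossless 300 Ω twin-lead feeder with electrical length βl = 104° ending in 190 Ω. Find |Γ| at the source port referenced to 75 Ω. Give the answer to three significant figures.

tan(βl) = -4.01
Z_in = Z_0·(Z_L + jZ_0·tanβl)/(Z_0 + jZ_L·tanβl) = 436 − j96.7 Ω
Γ_s = (Z_in − Z_s)/(Z_in + Z_s) = (361 − j96.7)/(511 − j96.7), |Γ_s| = 0.718

|Γ| ≈ 0.718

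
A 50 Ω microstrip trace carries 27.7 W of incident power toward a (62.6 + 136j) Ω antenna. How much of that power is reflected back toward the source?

|Γ| = |(12.6 + j136)/(112.6 + j136)| = 0.774
|Γ|² = 0.598
P_refl = |Γ|²·P_inc = 16.6 W, P_del = (1 − |Γ|²)·P_inc = 11.1 W

P_reflected ≈ 16.6 W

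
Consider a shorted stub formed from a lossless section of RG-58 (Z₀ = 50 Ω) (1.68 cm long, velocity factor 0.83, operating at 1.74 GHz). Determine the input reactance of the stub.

X_in ≈ 45.4 Ω (inductive)

λ = v/f = 0.83·c / 1.74 GHz = 0.143 m
βl = 2π·l/λ = 2π × 0.117 = 42.3°
tan(βl) = 0.909
For a shorted stub, Z_in = jZ_0·tan(βl)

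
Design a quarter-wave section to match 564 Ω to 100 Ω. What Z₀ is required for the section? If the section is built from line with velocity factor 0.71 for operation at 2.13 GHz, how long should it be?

Z_qwt = √(Z_0·R_L) = √(100 × 564) = √56400
λ = 0.71·c/f = 0.1 m, so l = λ/4 = 0.025 m

Z_qwt ≈ 237 Ω; length ≈ 2.5 cm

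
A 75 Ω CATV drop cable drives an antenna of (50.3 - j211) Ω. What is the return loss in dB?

Γ = (-24.7 − j211)/(125.3 − j211), |Γ| = 0.866
RL = −20·log₁₀|Γ| = −20·log₁₀(0.866)

RL ≈ 1.25 dB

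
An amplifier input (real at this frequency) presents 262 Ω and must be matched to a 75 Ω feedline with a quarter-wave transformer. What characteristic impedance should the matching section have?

Z_qwt = √(Z_0·R_L) = √(75 × 262) = √19650

Z_qwt ≈ 140 Ω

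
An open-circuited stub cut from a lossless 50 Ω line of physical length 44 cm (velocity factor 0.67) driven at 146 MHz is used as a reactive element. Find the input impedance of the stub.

λ = v/f = 0.67·c / 146 MHz = 1.38 m
βl = 2π·l/λ = 2π × 0.32 = 115°
tan(βl) = -2.14
For an open-circuited stub, Z_in = −jZ_0·cot(βl) = −jZ_0/tan(βl)

Z_in ≈ +j23.4 Ω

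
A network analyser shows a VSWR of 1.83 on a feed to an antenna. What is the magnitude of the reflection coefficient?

|Γ| ≈ 0.293

|Γ| = (S − 1)/(S + 1) = (1.83 − 1)/(1.83 + 1) = 0.83/2.83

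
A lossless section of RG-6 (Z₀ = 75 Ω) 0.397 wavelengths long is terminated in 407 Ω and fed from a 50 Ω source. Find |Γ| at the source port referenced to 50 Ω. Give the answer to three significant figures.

|Γ| ≈ 0.734

βl = 2π × 0.397 = 143°
tan(βl) = -0.756
Z_in = Z_0·(Z_L + jZ_0·tanβl)/(Z_0 + jZ_L·tanβl) = 35.9 + j90.5 Ω
Γ_s = (Z_in − Z_s)/(Z_in + Z_s) = (-14.1 + j90.5)/(85.9 + j90.5), |Γ_s| = 0.734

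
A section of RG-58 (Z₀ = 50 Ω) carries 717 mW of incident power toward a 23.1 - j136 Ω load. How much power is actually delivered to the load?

|Γ| = |(-26.9 − j136)/(73.1 − j136)| = 0.898
|Γ|² = 0.806
P_refl = |Γ|²·P_inc = 578 mW, P_del = (1 − |Γ|²)·P_inc = 139 mW

P_delivered ≈ 139 mW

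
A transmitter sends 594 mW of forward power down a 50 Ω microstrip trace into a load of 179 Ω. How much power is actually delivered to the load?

Γ = (179 − 50)/(179 + 50) = 0.563
|Γ|² = 0.317
P_refl = |Γ|²·P_inc = 188 mW, P_del = (1 − |Γ|²)·P_inc = 406 mW

P_delivered ≈ 406 mW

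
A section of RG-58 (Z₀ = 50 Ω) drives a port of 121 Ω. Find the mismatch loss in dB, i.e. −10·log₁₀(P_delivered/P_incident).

mismatch loss ≈ 0.822 dB

Γ = (121 − 50)/(121 + 50) = 0.415
|Γ|² = 0.172, so P_del/P_inc = 1 − |Γ|² = 0.828
ML = −10·log₁₀(1 − |Γ|²)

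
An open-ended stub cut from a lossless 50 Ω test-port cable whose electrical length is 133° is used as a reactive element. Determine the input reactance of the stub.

tan(βl) = -1.07
For an open-ended stub, Z_in = −jZ_0·cot(βl) = −jZ_0/tan(βl)

X_in ≈ 46.6 Ω (inductive)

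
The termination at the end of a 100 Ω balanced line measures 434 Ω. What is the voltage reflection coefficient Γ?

Γ = (Z_L − Z_0)/(Z_L + Z_0) = (434 − 100)/(434 + 100) = 334/534

Γ = 0.625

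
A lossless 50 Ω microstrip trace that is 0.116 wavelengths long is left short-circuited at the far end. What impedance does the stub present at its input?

βl = 2π × 0.116 = 41.8°
tan(βl) = 0.893
For a short-circuited stub, Z_in = jZ_0·tan(βl)

Z_in ≈ +j44.6 Ω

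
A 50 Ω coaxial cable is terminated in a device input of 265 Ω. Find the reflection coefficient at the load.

Γ = (Z_L − Z_0)/(Z_L + Z_0) = (265 − 50)/(265 + 50) = 215/315

Γ = 0.683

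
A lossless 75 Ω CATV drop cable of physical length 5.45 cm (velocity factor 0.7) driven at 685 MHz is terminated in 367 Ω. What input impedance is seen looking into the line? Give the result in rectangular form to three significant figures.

Z_in ≈ 18.8 − j34.7 Ω

λ = v/f = 0.7·c / 685 MHz = 0.307 m
βl = 2π·l/λ = 2π × 0.178 = 64°
tan(βl) = tan(64°) = 2.05
Z_in = Z_0·(Z_L + jZ_0·tanβl)/(Z_0 + jZ_L·tanβl)
     = 75·(367 + j154)/(75 + j752)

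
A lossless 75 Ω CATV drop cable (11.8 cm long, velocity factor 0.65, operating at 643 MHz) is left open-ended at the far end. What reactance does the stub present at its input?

X_in ≈ 89.6 Ω (inductive)

λ = v/f = 0.65·c / 643 MHz = 0.303 m
βl = 2π·l/λ = 2π × 0.389 = 140°
tan(βl) = -0.837
For an open-ended stub, Z_in = −jZ_0·cot(βl) = −jZ_0/tan(βl)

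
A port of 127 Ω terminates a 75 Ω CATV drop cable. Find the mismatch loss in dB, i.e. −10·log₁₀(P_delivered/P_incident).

mismatch loss ≈ 0.298 dB

Γ = (127 − 75)/(127 + 75) = 0.257
|Γ|² = 0.0663, so P_del/P_inc = 1 − |Γ|² = 0.934
ML = −10·log₁₀(1 − |Γ|²)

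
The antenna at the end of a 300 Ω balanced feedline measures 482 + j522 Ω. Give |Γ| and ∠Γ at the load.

Γ = (Z_L − Z_0)/(Z_L + Z_0) = (182 + j522)/(782 + j522)
|Γ| = 553/940 = 0.588

Γ ≈ 0.588 ∠ 37.1°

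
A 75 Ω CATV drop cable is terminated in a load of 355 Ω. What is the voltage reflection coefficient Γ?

Γ = (Z_L − Z_0)/(Z_L + Z_0) = (355 − 75)/(355 + 75) = 280/430

Γ = 0.651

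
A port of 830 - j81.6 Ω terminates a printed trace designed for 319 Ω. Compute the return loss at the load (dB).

RL ≈ 6.95 dB

Γ = (511 − j81.6)/(1149 − j81.6), |Γ| = 0.449
RL = −20·log₁₀|Γ| = −20·log₁₀(0.449)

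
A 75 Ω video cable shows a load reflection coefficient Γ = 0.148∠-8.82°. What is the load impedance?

Z_L = Z_0·(1 + Γ)/(1 − Γ) = 75·(1.15 − j0.0227)/(0.854 + j0.0227)

Z_L ≈ 101 − j4.67 Ω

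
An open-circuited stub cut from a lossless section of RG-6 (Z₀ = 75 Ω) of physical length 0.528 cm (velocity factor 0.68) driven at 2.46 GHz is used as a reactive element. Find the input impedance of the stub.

λ = v/f = 0.68·c / 2.46 GHz = 0.0829 m
βl = 2π·l/λ = 2π × 0.0637 = 22.9°
tan(βl) = 0.423
For an open-circuited stub, Z_in = −jZ_0·cot(βl) = −jZ_0/tan(βl)

Z_in ≈ −j177 Ω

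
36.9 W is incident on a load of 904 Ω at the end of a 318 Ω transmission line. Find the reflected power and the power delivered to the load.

P_reflected ≈ 8.49 W; P_delivered ≈ 28.4 W

Γ = (904 − 318)/(904 + 318) = 0.48
|Γ|² = 0.23
P_refl = |Γ|²·P_inc = 8.49 W, P_del = (1 − |Γ|²)·P_inc = 28.4 W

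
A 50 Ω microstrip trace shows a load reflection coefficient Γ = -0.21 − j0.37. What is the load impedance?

Z_L ≈ 25.6 − j23.1 Ω

Z_L = Z_0·(1 + Γ)/(1 − Γ) = 50·(0.79 − j0.37)/(1.21 + j0.37)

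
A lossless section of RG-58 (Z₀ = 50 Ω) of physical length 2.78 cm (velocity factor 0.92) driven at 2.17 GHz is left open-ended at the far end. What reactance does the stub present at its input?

λ = v/f = 0.92·c / 2.17 GHz = 0.127 m
βl = 2π·l/λ = 2π × 0.219 = 78.7°
tan(βl) = 5
For an open-ended stub, Z_in = −jZ_0·cot(βl) = −jZ_0/tan(βl)

X_in ≈ -10 Ω (capacitive)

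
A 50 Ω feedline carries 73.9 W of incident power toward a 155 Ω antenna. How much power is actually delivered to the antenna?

P_delivered ≈ 54.5 W

Γ = (155 − 50)/(155 + 50) = 0.512
|Γ|² = 0.262
P_refl = |Γ|²·P_inc = 19.4 W, P_del = (1 − |Γ|²)·P_inc = 54.5 W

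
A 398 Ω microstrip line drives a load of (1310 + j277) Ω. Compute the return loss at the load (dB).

Γ = (912 + j277)/(1708 + j277), |Γ| = 0.551
RL = −20·log₁₀|Γ| = −20·log₁₀(0.551)

RL ≈ 5.18 dB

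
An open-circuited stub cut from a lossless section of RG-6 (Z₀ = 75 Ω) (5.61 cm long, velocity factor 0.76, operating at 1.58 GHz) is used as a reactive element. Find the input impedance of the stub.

Z_in ≈ +j89.2 Ω

λ = v/f = 0.76·c / 1.58 GHz = 0.144 m
βl = 2π·l/λ = 2π × 0.389 = 140°
tan(βl) = -0.84
For an open-circuited stub, Z_in = −jZ_0·cot(βl) = −jZ_0/tan(βl)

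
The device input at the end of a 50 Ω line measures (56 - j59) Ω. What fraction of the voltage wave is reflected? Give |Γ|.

|Γ| ≈ 0.489

Γ = (Z_L − Z_0)/(Z_L + Z_0) = (6 − j59)/(106 − j59)
|Γ| = 59.3/121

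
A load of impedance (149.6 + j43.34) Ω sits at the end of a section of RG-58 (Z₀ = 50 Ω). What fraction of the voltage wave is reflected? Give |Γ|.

Γ = (Z_L − Z_0)/(Z_L + Z_0) = (99.6 + j43.34)/(199.6 + j43.34)
|Γ| = 109/204

|Γ| ≈ 0.532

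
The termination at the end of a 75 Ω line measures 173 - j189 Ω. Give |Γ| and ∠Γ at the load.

Γ ≈ 0.683 ∠ -25.3°

Γ = (Z_L − Z_0)/(Z_L + Z_0) = (98 − j189)/(248 − j189)
|Γ| = 213/312 = 0.683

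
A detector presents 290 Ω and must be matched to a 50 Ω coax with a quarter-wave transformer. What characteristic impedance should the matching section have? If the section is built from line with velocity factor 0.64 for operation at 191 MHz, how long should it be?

Z_qwt = √(Z_0·R_L) = √(50 × 290) = √14500
λ = 0.64·c/f = 1.01 m, so l = λ/4 = 0.251 m

Z_qwt ≈ 120 Ω; length ≈ 25.1 cm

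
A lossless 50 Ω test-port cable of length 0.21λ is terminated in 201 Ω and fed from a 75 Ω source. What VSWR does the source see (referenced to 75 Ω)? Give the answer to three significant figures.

VSWR ≈ 5.83

βl = 2π × 0.21 = 75.6°
tan(βl) = 3.89
Z_in = Z_0·(Z_L + jZ_0·tanβl)/(Z_0 + jZ_L·tanβl) = 13.2 − j12 Ω
Γ_s = (Z_in − Z_s)/(Z_in + Z_s) = (-61.8 − j12)/(88.2 − j12), |Γ_s| = 0.707
VSWR = (1 + |Γ_s|)/(1 − |Γ_s|)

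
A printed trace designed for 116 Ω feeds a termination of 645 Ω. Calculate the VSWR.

For a purely resistive load, VSWR = R_L/Z_0 or Z_0/R_L (whichever > 1) = 645/116

VSWR ≈ 5.56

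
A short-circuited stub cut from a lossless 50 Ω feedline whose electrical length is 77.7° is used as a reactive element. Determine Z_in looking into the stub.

tan(βl) = 4.59
For a short-circuited stub, Z_in = jZ_0·tan(βl)

Z_in ≈ +j229 Ω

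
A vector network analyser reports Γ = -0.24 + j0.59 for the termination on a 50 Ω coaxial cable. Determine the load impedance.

Z_L ≈ 15.8 + j31.3 Ω

Z_L = Z_0·(1 + Γ)/(1 − Γ) = 50·(0.76 + j0.59)/(1.24 − j0.59)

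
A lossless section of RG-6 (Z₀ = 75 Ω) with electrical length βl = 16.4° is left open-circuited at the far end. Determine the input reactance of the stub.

tan(βl) = 0.294
For an open-circuited stub, Z_in = −jZ_0·cot(βl) = −jZ_0/tan(βl)

X_in ≈ -255 Ω (capacitive)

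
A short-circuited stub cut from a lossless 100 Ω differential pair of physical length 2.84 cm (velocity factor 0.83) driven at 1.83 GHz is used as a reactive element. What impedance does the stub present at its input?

λ = v/f = 0.83·c / 1.83 GHz = 0.136 m
βl = 2π·l/λ = 2π × 0.209 = 75.1°
tan(βl) = 3.77
For a short-circuited stub, Z_in = jZ_0·tan(βl)

Z_in ≈ +j377 Ω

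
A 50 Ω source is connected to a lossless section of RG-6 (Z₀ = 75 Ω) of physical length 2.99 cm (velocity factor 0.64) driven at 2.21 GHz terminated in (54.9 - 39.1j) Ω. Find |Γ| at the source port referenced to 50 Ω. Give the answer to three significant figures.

λ = v/f = 0.64·c / 2.21 GHz = 0.0869 m
βl = 2π·l/λ = 2π × 0.344 = 124°
tan(βl) = -1.49
Z_in = Z_0·(Z_L + jZ_0·tanβl)/(Z_0 + jZ_L·tanβl) = 143 + j21 Ω
Γ_s = (Z_in − Z_s)/(Z_in + Z_s) = (92.7 + j21)/(193 + j21), |Γ_s| = 0.49

|Γ| ≈ 0.49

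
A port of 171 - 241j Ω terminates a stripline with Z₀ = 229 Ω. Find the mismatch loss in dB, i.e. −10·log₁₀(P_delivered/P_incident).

mismatch loss ≈ 1.44 dB

Γ = (-58 − j241)/(400 − j241), |Γ| = 0.531
|Γ|² = 0.282, so P_del/P_inc = 1 − |Γ|² = 0.718
ML = −10·log₁₀(1 − |Γ|²)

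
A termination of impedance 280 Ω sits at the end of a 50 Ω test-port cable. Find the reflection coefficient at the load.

Γ = (Z_L − Z_0)/(Z_L + Z_0) = (280 − 50)/(280 + 50) = 230/330

Γ = 0.697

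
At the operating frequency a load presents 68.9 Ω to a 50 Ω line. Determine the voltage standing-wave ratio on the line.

VSWR ≈ 1.38

Γ = (68.9 − 50)/(68.9 + 50) = 0.159
VSWR = (1 + 0.159)/(1 − 0.159)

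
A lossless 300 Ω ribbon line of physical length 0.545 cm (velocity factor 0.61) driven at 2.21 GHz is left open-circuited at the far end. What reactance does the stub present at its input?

X_in ≈ -684 Ω (capacitive)

λ = v/f = 0.61·c / 2.21 GHz = 0.0828 m
βl = 2π·l/λ = 2π × 0.0658 = 23.7°
tan(βl) = 0.439
For an open-circuited stub, Z_in = −jZ_0·cot(βl) = −jZ_0/tan(βl)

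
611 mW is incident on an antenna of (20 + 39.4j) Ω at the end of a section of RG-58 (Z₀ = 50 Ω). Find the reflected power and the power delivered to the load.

|Γ| = |(-30 + j39.4)/(70 + j39.4)| = 0.616
|Γ|² = 0.38
P_refl = |Γ|²·P_inc = 232 mW, P_del = (1 − |Γ|²)·P_inc = 379 mW

P_reflected ≈ 232 mW; P_delivered ≈ 379 mW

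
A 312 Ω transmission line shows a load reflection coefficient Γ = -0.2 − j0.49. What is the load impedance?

Z_L = Z_0·(1 + Γ)/(1 − Γ) = 312·(0.8 − j0.49)/(1.2 + j0.49)

Z_L ≈ 134 − j182 Ω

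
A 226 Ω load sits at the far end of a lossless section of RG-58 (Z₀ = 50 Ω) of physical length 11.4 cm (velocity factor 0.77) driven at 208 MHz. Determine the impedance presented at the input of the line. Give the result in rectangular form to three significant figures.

λ = v/f = 0.77·c / 208 MHz = 1.11 m
βl = 2π·l/λ = 2π × 0.103 = 37°
tan(βl) = tan(37°) = 0.752
Z_in = Z_0·(Z_L + jZ_0·tanβl)/(Z_0 + jZ_L·tanβl)
     = 50·(226 + j37.6)/(50 + j170)

Z_in ≈ 28.2 − j58.2 Ω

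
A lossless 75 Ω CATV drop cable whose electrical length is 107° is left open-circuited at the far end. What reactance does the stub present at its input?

tan(βl) = -3.27
For an open-circuited stub, Z_in = −jZ_0·cot(βl) = −jZ_0/tan(βl)

X_in ≈ 22.9 Ω (inductive)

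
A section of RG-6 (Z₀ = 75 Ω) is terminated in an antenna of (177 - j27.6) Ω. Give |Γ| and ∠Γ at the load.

Γ ≈ 0.417 ∠ -8.89°

Γ = (Z_L − Z_0)/(Z_L + Z_0) = (102 − j27.6)/(252 − j27.6)
|Γ| = 106/254 = 0.417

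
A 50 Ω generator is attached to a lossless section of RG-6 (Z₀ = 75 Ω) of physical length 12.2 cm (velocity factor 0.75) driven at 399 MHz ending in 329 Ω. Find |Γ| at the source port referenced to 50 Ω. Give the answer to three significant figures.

|Γ| ≈ 0.512

λ = v/f = 0.75·c / 399 MHz = 0.564 m
βl = 2π·l/λ = 2π × 0.216 = 77.9°
tan(βl) = 4.66
Z_in = Z_0·(Z_L + jZ_0·tanβl)/(Z_0 + jZ_L·tanβl) = 17.8 − j15.2 Ω
Γ_s = (Z_in − Z_s)/(Z_in + Z_s) = (-32.2 − j15.2)/(67.8 − j15.2), |Γ_s| = 0.512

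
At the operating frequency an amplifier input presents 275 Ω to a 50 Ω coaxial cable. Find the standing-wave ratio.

VSWR ≈ 5.5

Γ = (275 − 50)/(275 + 50) = 0.692
VSWR = (1 + 0.692)/(1 − 0.692)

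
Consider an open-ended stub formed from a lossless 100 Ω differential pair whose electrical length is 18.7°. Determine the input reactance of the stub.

tan(βl) = 0.338
For an open-ended stub, Z_in = −jZ_0·cot(βl) = −jZ_0/tan(βl)

X_in ≈ -295 Ω (capacitive)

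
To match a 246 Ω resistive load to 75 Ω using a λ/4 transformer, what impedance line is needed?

Z_qwt = √(Z_0·R_L) = √(75 × 246) = √18450

Z_qwt ≈ 136 Ω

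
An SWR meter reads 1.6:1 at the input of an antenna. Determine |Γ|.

|Γ| = (S − 1)/(S + 1) = (1.6 − 1)/(1.6 + 1) = 0.6/2.6

|Γ| ≈ 0.231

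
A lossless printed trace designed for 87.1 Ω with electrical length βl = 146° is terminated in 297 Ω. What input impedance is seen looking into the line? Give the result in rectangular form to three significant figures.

Z_in ≈ 68.7 + j99.3 Ω

tan(βl) = tan(146°) = -0.675
Z_in = Z_0·(Z_L + jZ_0·tanβl)/(Z_0 + jZ_L·tanβl)
     = 87.1·(297 − j58.7)/(87.1 − j200)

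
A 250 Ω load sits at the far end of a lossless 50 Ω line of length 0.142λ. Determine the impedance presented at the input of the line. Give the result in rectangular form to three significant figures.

βl = 2π × 0.142 = 51.1°
tan(βl) = tan(51.1°) = 1.24
Z_in = Z_0·(Z_L + jZ_0·tanβl)/(Z_0 + jZ_L·tanβl)
     = 50·(250 + j62)/(50 + j310)

Z_in ≈ 16.1 − j37.7 Ω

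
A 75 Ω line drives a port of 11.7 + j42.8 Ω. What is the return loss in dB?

RL ≈ 2.04 dB

Γ = (-63.3 + j42.8)/(86.7 + j42.8), |Γ| = 0.79
RL = −20·log₁₀|Γ| = −20·log₁₀(0.79)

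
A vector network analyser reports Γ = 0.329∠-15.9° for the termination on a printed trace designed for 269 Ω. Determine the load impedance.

Z_L = Z_0·(1 + Γ)/(1 − Γ) = 269·(1.32 − j0.0901)/(0.684 + j0.0901)

Z_L ≈ 505 − j102 Ω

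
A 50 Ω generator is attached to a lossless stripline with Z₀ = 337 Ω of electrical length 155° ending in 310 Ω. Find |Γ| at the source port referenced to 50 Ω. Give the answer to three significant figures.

tan(βl) = -0.466
Z_in = Z_0·(Z_L + jZ_0·tanβl)/(Z_0 + jZ_L·tanβl) = 319 − j20.4 Ω
Γ_s = (Z_in − Z_s)/(Z_in + Z_s) = (269 − j20.4)/(369 − j20.4), |Γ_s| = 0.73

|Γ| ≈ 0.73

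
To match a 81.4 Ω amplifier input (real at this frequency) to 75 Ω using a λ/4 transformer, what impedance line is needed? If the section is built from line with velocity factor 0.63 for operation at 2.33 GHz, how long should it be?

Z_qwt = √(Z_0·R_L) = √(75 × 81.4) = √6105
λ = 0.63·c/f = 0.0811 m, so l = λ/4 = 0.0203 m

Z_qwt ≈ 78.1 Ω; length ≈ 2.03 cm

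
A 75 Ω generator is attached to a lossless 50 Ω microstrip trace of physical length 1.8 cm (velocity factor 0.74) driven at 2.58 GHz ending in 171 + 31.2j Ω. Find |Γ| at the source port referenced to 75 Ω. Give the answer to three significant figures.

|Γ| ≈ 0.669

λ = v/f = 0.74·c / 2.58 GHz = 0.086 m
βl = 2π·l/λ = 2π × 0.209 = 75.3°
tan(βl) = 3.81
Z_in = Z_0·(Z_L + jZ_0·tanβl)/(Z_0 + jZ_L·tanβl) = 15.5 − j14.7 Ω
Γ_s = (Z_in − Z_s)/(Z_in + Z_s) = (-59.5 − j14.7)/(90.5 − j14.7), |Γ_s| = 0.669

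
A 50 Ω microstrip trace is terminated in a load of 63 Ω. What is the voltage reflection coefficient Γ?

Γ = 0.115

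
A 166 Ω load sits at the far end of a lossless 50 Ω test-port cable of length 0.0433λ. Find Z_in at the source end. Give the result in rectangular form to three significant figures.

βl = 2π × 0.0433 = 15.6°
tan(βl) = tan(15.6°) = 0.279
Z_in = Z_0·(Z_L + jZ_0·tanβl)/(Z_0 + jZ_L·tanβl)
     = 50·(166 + j13.9)/(50 + j46.3)

Z_in ≈ 96.3 − j75.2 Ω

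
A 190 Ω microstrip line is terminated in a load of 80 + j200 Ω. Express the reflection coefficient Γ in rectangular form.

Γ = (Z_L − Z_0)/(Z_L + Z_0) = (-110 + j200)/(270 + j200)

Γ ≈ 0.0912 + j0.673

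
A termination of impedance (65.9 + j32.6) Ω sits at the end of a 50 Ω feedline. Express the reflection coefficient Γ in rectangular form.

Γ ≈ 0.2 + j0.225

Γ = (Z_L − Z_0)/(Z_L + Z_0) = (15.9 + j32.6)/(115.9 + j32.6)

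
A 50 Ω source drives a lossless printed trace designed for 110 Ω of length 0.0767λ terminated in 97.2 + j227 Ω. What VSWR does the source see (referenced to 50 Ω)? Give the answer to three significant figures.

VSWR ≈ 14.6

βl = 2π × 0.0767 = 27.6°
tan(βl) = 0.523
Z_in = Z_0·(Z_L + jZ_0·tanβl)/(Z_0 + jZ_L·tanβl) = 563 − j307 Ω
Γ_s = (Z_in − Z_s)/(Z_in + Z_s) = (513 − j307)/(613 − j307), |Γ_s| = 0.872
VSWR = (1 + |Γ_s|)/(1 − |Γ_s|)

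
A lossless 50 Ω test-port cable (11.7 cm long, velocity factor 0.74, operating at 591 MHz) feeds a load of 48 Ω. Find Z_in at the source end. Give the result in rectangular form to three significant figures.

Z_in ≈ 51.5 − j1.47 Ω

λ = v/f = 0.74·c / 591 MHz = 0.376 m
βl = 2π·l/λ = 2π × 0.311 = 112°
tan(βl) = tan(112°) = -2.46
Z_in = Z_0·(Z_L + jZ_0·tanβl)/(Z_0 + jZ_L·tanβl)
     = 50·(48 − j123)/(50 − j118)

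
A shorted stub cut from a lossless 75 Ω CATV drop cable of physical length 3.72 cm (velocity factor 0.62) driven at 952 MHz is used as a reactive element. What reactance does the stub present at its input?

λ = v/f = 0.62·c / 952 MHz = 0.195 m
βl = 2π·l/λ = 2π × 0.19 = 68.5°
tan(βl) = 2.54
For a shorted stub, Z_in = jZ_0·tan(βl)

X_in ≈ 191 Ω (inductive)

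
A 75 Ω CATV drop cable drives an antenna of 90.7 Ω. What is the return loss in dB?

RL ≈ 20.5 dB

Γ = (90.7 − 75)/(90.7 + 75) = 0.0947
RL = −20·log₁₀|Γ| = −20·log₁₀(0.0947)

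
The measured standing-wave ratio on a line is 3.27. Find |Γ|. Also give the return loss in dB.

|Γ| = (S − 1)/(S + 1) = (3.27 − 1)/(3.27 + 1) = 2.27/4.27
RL = −20·log₁₀|Γ| = −20·log₁₀(0.532)

|Γ| ≈ 0.532; return loss ≈ 5.49 dB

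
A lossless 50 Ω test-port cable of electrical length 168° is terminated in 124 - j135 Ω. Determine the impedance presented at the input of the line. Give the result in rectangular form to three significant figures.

Z_in ≈ 282 + j7.21 Ω

tan(βl) = tan(168°) = -0.213
Z_in = Z_0·(Z_L + jZ_0·tanβl)/(Z_0 + jZ_L·tanβl)
     = 50·(124 − j146)/(21.3 − j26.4)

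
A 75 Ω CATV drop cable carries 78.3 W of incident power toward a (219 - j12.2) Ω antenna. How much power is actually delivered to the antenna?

P_delivered ≈ 59.4 W

|Γ| = |(144 − j12.2)/(294 − j12.2)| = 0.491
|Γ|² = 0.241
P_refl = |Γ|²·P_inc = 18.9 W, P_del = (1 − |Γ|²)·P_inc = 59.4 W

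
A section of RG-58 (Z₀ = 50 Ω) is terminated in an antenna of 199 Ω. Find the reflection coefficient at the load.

Γ = 0.598

Γ = (Z_L − Z_0)/(Z_L + Z_0) = (199 − 50)/(199 + 50) = 149/249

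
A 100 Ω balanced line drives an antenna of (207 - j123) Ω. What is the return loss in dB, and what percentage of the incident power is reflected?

RL ≈ 6.14 dB; 24.3% of incident power reflected

Γ = (107 − j123)/(307 − j123), |Γ| = 0.493
RL = −20·log₁₀(0.493) = 6.14 dB
P_refl/P_inc = |Γ|² = 0.243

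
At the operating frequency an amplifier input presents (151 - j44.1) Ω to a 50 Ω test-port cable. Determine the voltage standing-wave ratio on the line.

VSWR ≈ 3.31

Γ = (Z_L − Z_0)/(Z_L + Z_0) = (101 − j44.1)/(201 − j44.1)
|Γ| = 110/206 = 0.536
VSWR = (1 + |Γ|)/(1 − |Γ|) = 1.54/0.464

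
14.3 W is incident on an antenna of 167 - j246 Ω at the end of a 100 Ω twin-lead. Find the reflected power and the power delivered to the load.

|Γ| = |(67 − j246)/(267 − j246)| = 0.702
|Γ|² = 0.493
P_refl = |Γ|²·P_inc = 7.05 W, P_del = (1 − |Γ|²)·P_inc = 7.25 W

P_reflected ≈ 7.05 W; P_delivered ≈ 7.25 W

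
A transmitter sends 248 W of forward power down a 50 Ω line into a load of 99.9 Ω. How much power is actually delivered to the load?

P_delivered ≈ 221 W

Γ = (99.9 − 50)/(99.9 + 50) = 0.333
|Γ|² = 0.111
P_refl = |Γ|²·P_inc = 27.5 W, P_del = (1 − |Γ|²)·P_inc = 221 W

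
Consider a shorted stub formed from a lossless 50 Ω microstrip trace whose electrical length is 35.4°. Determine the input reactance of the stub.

X_in ≈ 35.5 Ω (inductive)

tan(βl) = 0.711
For a shorted stub, Z_in = jZ_0·tan(βl)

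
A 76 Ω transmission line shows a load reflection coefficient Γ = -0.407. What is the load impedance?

Z_L = Z_0·(1 + Γ)/(1 − Γ) = 76·(0.593)/(1.41)

Z_L ≈ 32 Ω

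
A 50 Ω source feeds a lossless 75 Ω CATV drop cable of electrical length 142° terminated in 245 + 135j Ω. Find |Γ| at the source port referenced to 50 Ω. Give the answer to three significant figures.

tan(βl) = -0.781
Z_in = Z_0·(Z_L + jZ_0·tanβl)/(Z_0 + jZ_L·tanβl) = 32.1 + j65.8 Ω
Γ_s = (Z_in − Z_s)/(Z_in + Z_s) = (-17.9 + j65.8)/(82.1 + j65.8), |Γ_s| = 0.648

|Γ| ≈ 0.648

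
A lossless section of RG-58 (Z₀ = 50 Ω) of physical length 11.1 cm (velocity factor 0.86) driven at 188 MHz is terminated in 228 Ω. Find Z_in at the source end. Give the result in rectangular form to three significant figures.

Z_in ≈ 40.1 − j74 Ω

λ = v/f = 0.86·c / 188 MHz = 1.37 m
βl = 2π·l/λ = 2π × 0.0809 = 29.1°
tan(βl) = tan(29.1°) = 0.557
Z_in = Z_0·(Z_L + jZ_0·tanβl)/(Z_0 + jZ_L·tanβl)
     = 50·(228 + j27.9)/(50 + j127)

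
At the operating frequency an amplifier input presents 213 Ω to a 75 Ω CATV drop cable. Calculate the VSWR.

VSWR ≈ 2.84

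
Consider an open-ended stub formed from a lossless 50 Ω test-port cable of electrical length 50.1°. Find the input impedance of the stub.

Z_in ≈ −j41.8 Ω

tan(βl) = 1.2
For an open-ended stub, Z_in = −jZ_0·cot(βl) = −jZ_0/tan(βl)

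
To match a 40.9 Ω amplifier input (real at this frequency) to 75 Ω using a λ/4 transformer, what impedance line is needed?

Z_qwt ≈ 55.4 Ω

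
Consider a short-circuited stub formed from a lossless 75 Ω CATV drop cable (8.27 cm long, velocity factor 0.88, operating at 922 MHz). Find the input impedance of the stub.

λ = v/f = 0.88·c / 922 MHz = 0.286 m
βl = 2π·l/λ = 2π × 0.289 = 104°
tan(βl) = -4.02
For a short-circuited stub, Z_in = jZ_0·tan(βl)

Z_in ≈ −j301 Ω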